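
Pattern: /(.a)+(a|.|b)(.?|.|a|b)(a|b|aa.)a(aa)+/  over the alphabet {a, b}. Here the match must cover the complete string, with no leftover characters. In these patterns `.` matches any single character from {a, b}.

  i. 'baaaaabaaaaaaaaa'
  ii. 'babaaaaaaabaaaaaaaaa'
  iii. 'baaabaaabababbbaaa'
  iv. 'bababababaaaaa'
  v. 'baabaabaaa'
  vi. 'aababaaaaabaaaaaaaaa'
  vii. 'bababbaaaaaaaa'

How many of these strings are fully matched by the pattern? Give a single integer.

i → match
ii → match
iii → match
iv → match
v. 'baabaabaaa' → match
vi → match
vii → match
Total matched: 7

7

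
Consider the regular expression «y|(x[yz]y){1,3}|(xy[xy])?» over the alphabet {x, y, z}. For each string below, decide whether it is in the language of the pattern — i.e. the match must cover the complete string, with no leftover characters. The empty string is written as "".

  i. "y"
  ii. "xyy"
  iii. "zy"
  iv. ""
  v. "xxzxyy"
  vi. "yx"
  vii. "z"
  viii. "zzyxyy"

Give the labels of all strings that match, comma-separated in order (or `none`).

i, ii, iv

i. "y" → match
ii. "xyy" → match
iii. "zy" → no match
iv. "" → match
v. "xxzxyy" → no match
vi. "yx" → no match
vii. "z" → no match
viii. "zzyxyy" → no match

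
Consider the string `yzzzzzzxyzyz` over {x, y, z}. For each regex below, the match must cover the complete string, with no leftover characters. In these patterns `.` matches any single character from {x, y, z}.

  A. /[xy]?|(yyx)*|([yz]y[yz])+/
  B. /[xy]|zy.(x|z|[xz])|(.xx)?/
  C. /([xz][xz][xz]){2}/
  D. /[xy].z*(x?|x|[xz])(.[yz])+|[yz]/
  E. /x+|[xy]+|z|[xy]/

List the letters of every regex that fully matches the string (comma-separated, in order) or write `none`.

A → no match
B → no match
C → no match
D → match
E → no match

D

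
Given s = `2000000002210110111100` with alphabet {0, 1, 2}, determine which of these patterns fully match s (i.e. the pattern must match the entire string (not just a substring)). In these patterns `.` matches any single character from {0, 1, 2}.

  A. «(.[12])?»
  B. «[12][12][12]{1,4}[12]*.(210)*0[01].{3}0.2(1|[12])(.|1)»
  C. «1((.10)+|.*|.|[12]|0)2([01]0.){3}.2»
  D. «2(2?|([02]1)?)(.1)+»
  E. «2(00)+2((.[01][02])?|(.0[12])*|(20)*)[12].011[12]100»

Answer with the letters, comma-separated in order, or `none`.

A → no match
B → no match
C → no match — must start with `1`
D → no match — must end with `1`
E → match

E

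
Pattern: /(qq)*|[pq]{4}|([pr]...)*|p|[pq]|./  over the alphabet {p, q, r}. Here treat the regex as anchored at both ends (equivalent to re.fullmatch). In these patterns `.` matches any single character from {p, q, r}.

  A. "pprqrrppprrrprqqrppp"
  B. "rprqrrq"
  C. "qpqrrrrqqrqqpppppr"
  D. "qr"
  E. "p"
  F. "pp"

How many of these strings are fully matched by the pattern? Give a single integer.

A → match
B → no match
C → no match
D → no match
E → match
F → no match
Total matched: 2

2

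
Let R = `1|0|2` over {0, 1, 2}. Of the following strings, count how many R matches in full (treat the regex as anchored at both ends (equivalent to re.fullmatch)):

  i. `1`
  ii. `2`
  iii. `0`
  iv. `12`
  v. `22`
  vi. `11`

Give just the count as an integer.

3

i → match
ii → match
iii → match
iv → no match
v → no match
vi → no match
Total matched: 3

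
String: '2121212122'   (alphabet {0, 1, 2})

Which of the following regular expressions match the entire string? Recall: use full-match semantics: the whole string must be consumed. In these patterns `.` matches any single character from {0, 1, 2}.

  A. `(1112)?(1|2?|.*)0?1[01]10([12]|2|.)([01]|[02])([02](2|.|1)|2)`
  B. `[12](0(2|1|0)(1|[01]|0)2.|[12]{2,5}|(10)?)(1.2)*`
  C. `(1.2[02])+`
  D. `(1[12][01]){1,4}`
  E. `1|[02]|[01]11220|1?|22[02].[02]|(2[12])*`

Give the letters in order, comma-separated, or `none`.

E

A → no match
B → no match
C → no match — must start with '1'
D → no match — must start with '1'
E → match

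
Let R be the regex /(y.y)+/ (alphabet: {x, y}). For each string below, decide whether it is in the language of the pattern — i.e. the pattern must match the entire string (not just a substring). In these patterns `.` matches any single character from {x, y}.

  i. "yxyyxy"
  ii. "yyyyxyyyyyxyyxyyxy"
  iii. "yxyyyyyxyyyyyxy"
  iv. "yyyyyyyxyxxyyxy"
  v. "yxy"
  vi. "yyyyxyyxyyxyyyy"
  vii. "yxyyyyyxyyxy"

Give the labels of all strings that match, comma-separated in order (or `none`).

i, ii, iii, v, vi, vii

i. "yxyyxy" → match
ii → match
iii → match
iv → no match
v. "yxy" → match
vi → match
vii. "yxyyyyyxyyxy" → match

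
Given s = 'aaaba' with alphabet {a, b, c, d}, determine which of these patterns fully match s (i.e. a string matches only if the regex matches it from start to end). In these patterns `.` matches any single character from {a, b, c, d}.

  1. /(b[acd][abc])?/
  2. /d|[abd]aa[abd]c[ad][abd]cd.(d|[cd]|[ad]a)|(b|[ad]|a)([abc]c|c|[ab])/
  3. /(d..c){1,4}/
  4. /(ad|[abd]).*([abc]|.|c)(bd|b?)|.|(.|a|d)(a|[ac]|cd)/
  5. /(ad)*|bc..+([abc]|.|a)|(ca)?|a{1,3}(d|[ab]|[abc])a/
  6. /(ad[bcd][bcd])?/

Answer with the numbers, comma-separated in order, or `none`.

1 → no match
2 → no match
3 → no match — must start with 'd'
4 → match
5 → match
6 → no match

4, 5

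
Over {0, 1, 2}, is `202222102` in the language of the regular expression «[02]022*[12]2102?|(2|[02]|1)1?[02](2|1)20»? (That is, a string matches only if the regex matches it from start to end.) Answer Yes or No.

Yes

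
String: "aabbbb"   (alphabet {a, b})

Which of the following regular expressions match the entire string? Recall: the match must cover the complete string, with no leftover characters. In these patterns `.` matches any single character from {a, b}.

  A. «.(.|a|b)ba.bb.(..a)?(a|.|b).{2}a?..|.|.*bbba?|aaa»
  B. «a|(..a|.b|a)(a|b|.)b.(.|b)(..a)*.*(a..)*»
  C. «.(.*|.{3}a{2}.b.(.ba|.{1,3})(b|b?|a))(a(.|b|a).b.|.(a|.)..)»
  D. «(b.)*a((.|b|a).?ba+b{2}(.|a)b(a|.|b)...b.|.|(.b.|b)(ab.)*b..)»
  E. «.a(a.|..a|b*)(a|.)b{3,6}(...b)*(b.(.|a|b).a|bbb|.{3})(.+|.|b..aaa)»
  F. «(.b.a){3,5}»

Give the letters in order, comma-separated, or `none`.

A → match
B → match
C → match
D → no match
E → no match
F → no match — must end with "a"

A, B, C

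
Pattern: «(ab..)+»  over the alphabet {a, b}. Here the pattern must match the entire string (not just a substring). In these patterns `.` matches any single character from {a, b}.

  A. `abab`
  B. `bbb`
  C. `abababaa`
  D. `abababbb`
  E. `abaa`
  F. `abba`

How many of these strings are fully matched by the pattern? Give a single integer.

A → match
B → no match — must start with `ab`
C → match
D → match
E → match
F → match
Total matched: 5

5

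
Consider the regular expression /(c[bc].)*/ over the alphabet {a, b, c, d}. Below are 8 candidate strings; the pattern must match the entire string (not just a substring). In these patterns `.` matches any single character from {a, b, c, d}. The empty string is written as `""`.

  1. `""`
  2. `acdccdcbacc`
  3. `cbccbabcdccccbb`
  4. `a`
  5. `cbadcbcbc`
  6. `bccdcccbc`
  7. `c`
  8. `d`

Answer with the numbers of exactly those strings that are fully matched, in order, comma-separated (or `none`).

1 → match
2 → no match
3 → no match
4 → no match
5 → no match
6 → no match
7 → no match
8 → no match

1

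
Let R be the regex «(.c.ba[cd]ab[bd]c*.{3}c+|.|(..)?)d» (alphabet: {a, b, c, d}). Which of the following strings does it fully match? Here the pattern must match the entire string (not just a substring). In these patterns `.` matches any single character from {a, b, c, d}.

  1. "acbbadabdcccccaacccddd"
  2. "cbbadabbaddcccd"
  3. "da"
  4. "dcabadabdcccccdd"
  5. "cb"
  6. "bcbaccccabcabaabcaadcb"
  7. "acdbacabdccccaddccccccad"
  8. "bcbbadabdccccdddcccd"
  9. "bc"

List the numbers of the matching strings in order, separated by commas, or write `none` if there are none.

8

1 → no match
2 → no match
3 → no match — must end with "d"
4 → no match
5 → no match — must end with "d"
6 → no match — must end with "d"
7 → no match
8 → match
9 → no match — must end with "d"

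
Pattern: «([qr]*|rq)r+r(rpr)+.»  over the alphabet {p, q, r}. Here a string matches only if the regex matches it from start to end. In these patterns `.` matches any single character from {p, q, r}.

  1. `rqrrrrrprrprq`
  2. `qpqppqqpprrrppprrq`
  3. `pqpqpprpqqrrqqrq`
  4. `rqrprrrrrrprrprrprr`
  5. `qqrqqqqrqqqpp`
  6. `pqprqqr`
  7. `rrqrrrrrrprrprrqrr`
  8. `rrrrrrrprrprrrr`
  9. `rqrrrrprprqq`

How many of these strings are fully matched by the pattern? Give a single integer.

1 → match
2 → no match
3 → no match
4 → no match
5 → no match
6 → no match
7 → no match
8 → no match
9 → no match
Total matched: 1

1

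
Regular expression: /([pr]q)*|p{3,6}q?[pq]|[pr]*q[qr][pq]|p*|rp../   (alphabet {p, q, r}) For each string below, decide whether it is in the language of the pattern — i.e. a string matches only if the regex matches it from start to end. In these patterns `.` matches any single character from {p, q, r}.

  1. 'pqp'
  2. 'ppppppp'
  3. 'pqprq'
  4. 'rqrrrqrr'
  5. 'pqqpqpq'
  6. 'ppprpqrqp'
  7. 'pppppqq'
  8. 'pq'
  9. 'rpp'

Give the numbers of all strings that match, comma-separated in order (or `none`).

2, 7, 8

1 → no match
2 → match
3 → no match
4 → no match
5 → no match
6 → no match
7 → match
8 → match
9 → no match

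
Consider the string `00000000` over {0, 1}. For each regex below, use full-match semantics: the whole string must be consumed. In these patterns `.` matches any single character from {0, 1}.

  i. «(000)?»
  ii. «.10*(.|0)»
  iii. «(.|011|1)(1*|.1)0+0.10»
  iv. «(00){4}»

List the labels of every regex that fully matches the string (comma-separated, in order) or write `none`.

i → no match
ii → no match
iii → no match — must end with `10`
iv → match

iv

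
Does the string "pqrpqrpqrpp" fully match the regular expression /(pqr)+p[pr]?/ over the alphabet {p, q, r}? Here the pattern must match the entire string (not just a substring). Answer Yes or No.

Yes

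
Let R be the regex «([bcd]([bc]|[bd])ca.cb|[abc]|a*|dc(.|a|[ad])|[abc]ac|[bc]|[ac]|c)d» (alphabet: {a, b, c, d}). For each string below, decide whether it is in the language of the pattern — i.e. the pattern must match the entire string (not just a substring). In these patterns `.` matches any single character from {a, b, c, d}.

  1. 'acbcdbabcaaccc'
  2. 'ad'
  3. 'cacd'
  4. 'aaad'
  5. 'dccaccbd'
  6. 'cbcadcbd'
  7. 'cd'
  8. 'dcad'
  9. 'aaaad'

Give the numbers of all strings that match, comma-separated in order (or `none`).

1 → no match — must end with 'd'
2 → match
3 → match
4 → match
5 → match
6 → match
7 → match
8 → match
9 → match

2, 3, 4, 5, 6, 7, 8, 9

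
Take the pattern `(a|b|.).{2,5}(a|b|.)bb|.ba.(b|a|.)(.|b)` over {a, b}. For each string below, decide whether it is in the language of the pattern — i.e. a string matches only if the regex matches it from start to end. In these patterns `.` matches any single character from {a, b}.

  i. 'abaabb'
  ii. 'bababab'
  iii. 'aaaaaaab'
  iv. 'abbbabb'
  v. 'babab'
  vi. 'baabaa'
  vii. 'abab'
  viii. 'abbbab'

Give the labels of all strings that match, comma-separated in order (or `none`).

i, iv

i. 'abaabb' → match
ii. 'bababab' → no match
iii. 'aaaaaaab' → no match
iv. 'abbbabb' → match
v. 'babab' → no match
vi. 'baabaa' → no match
vii. 'abab' → no match
viii. 'abbbab' → no match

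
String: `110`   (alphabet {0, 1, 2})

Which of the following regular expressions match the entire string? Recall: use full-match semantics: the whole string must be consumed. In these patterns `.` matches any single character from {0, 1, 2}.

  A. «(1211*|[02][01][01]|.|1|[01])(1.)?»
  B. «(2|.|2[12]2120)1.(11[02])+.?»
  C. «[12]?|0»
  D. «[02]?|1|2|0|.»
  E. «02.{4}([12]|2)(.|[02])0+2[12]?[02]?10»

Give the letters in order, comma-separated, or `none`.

A

A → match
B → no match
C → no match
D → no match
E → no match — must start with `02`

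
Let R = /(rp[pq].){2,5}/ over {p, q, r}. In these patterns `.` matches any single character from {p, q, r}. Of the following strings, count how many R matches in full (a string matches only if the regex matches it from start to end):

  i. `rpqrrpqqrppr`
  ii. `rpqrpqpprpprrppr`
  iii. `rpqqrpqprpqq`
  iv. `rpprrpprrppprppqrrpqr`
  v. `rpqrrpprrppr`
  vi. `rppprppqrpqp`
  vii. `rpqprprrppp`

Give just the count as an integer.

i → match
ii → no match
iii → match
iv → no match
v → match
vi → match
vii → no match
Total matched: 4

4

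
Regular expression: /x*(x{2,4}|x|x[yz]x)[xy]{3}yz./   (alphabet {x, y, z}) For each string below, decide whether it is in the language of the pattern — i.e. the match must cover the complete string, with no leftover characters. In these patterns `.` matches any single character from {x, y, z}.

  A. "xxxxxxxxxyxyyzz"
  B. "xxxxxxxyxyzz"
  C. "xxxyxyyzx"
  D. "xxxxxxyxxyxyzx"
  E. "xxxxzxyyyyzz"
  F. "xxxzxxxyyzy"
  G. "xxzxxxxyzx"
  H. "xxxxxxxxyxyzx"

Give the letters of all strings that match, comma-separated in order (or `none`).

A → match
B → match
C → match
D → match
E → match
F → match
G → match
H → match

A, B, C, D, E, F, G, H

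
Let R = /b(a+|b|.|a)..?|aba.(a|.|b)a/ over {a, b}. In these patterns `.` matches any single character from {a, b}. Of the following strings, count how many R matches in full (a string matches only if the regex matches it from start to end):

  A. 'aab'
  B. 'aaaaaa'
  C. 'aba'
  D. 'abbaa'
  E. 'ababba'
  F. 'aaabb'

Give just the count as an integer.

A → no match
B → no match
C → no match
D → no match
E → match
F → no match
Total matched: 1

1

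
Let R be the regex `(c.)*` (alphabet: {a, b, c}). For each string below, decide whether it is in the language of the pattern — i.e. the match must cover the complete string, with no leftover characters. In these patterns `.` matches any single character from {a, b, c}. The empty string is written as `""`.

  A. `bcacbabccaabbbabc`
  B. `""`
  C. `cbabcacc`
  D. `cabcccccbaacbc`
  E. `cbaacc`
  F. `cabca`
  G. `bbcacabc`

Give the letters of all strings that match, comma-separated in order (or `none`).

B

A → no match
B. `""` → match
C. `cbabcacc` → no match
D → no match
E. `cbaacc` → no match
F. `cabca` → no match
G. `bbcacabc` → no match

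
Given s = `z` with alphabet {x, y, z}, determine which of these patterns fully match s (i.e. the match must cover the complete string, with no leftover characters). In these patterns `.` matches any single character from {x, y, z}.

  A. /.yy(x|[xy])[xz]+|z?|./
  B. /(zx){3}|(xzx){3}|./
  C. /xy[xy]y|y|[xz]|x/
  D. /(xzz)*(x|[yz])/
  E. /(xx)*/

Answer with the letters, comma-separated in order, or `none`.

A, B, C, D

A → match
B → match
C → match
D → match
E → no match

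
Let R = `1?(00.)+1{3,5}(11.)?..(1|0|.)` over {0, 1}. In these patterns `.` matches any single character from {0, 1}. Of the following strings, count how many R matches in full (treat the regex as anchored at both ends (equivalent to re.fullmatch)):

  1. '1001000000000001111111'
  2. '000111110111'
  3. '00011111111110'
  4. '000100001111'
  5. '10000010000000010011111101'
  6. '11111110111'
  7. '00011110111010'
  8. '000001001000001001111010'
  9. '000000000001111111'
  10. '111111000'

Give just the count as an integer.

1 → match
2 → match
3 → match
4 → no match
5 → match
6 → no match
7 → no match
8 → match
9 → match
10 → no match
Total matched: 6

6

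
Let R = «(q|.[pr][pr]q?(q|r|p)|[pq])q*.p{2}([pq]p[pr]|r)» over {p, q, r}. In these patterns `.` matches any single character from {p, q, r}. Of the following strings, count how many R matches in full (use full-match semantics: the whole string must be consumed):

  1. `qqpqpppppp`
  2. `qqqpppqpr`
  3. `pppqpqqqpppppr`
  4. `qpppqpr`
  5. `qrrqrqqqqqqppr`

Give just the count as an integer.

1 → no match
2 → match
3 → match
4 → match
5 → match
Total matched: 4

4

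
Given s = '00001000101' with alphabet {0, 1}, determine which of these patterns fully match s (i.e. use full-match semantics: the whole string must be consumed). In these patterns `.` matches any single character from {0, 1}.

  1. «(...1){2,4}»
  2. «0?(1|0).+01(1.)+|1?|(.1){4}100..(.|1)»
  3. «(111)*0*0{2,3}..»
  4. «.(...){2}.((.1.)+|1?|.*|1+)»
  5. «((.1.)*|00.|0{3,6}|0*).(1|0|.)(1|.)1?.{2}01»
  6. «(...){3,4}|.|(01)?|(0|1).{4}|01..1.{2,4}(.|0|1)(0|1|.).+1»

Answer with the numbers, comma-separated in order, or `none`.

1 → no match
2 → no match
3 → no match
4 → match
5 → match
6 → no match

4, 5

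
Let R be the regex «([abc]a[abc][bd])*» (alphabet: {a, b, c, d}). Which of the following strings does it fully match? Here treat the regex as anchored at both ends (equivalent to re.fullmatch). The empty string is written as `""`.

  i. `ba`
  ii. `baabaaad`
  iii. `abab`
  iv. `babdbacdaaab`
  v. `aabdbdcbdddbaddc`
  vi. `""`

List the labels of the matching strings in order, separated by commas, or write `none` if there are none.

i → no match
ii → match
iii → no match
iv → match
v → no match
vi → match

ii, iv, vi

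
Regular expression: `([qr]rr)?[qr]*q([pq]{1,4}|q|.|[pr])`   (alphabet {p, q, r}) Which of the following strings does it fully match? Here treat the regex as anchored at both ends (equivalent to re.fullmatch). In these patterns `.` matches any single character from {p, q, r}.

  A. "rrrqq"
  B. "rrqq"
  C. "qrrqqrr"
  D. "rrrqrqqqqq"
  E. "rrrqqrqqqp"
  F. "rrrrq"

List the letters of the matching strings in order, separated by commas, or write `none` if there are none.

A → match
B → match
C → no match
D → match
E → match
F → no match

A, B, D, E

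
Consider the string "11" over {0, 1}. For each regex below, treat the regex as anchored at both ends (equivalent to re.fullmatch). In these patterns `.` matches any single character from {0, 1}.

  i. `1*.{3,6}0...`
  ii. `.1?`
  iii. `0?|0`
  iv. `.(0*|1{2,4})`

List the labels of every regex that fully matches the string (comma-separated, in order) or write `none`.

ii

i → no match
ii → match
iii → no match
iv → no match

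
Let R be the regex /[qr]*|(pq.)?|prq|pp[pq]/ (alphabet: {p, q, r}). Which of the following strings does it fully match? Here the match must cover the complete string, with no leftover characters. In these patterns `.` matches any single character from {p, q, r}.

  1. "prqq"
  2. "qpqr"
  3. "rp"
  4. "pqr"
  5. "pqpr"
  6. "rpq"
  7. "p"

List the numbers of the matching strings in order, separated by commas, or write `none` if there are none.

4

1 → no match
2 → no match
3 → no match
4 → match
5 → no match
6 → no match
7 → no match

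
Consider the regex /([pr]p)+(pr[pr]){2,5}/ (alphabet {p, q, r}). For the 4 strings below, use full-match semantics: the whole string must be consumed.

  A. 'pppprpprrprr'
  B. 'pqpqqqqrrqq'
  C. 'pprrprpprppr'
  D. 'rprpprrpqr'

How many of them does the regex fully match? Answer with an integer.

1

A → match
B → no match
C → no match
D → no match
Total matched: 1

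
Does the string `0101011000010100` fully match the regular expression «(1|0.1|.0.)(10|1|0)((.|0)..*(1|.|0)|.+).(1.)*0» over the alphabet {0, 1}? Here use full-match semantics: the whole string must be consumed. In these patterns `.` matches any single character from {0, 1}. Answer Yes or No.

No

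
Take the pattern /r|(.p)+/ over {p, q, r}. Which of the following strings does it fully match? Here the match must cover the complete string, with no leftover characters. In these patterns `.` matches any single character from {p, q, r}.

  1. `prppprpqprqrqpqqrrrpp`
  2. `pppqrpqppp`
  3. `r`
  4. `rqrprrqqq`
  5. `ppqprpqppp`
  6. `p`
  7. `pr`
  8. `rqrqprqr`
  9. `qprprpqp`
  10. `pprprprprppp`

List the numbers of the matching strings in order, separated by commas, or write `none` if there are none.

3, 5, 9, 10

1 → no match
2 → no match
3 → match
4 → no match
5 → match
6 → no match
7 → no match
8 → no match
9 → match
10 → match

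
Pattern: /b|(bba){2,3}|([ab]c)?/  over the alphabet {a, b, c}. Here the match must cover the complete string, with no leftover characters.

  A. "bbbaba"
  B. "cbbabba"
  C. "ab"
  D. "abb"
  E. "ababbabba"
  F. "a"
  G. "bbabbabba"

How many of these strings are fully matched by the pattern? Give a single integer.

1

A → no match
B → no match
C → no match
D → no match
E → no match
F → no match
G → match
Total matched: 1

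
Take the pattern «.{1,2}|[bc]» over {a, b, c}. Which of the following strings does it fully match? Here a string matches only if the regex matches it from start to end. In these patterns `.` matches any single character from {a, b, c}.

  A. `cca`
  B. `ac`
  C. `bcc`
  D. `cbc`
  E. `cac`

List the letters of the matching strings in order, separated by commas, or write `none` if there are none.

B

A → no match
B → match
C → no match
D → no match
E → no match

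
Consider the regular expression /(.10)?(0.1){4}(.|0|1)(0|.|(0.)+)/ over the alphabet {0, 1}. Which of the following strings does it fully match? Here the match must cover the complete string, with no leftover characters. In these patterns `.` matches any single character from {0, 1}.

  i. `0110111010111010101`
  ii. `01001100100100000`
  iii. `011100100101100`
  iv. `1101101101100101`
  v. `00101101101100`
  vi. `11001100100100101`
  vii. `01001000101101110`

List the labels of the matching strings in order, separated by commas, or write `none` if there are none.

i → no match
ii → no match
iii → no match
iv → no match
v → match
vi → match
vii → no match

v, vi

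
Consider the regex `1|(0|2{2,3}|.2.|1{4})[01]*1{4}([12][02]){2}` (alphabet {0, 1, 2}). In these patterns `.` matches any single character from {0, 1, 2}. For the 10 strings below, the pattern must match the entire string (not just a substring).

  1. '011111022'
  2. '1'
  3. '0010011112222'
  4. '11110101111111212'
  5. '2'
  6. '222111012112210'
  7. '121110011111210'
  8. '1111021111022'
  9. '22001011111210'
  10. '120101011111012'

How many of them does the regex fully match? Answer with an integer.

7

1 → match
2 → match
3 → match
4 → match
5 → no match
6 → no match
7 → match
8 → no match
9 → match
10 → match
Total matched: 7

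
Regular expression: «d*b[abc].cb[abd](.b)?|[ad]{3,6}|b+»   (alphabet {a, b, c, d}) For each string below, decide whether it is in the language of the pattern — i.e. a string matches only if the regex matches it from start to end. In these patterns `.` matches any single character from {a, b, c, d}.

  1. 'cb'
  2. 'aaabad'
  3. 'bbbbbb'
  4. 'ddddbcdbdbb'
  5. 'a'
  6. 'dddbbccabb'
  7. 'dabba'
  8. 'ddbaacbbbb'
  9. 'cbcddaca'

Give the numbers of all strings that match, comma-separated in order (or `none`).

3, 8

1 → no match
2 → no match
3 → match
4 → no match
5 → no match
6 → no match
7 → no match
8 → match
9 → no match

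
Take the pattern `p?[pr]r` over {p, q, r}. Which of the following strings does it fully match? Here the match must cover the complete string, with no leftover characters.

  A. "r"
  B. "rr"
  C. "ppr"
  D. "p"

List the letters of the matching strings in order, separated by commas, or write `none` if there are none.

B, C

A → no match
B → match
C → match
D → no match — must end with "r"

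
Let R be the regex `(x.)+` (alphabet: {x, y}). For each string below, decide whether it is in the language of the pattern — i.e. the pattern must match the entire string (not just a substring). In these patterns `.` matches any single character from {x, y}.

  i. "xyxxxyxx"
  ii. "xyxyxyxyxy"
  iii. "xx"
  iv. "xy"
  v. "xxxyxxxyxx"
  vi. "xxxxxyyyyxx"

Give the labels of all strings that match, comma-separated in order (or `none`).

i, ii, iii, iv, v

i → match
ii → match
iii → match
iv → match
v → match
vi → no match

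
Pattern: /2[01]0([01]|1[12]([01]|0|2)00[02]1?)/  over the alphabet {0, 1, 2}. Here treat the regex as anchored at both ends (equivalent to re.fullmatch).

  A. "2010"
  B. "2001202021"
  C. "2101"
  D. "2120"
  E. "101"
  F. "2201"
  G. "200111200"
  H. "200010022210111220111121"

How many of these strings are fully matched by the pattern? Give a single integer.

A → no match
B → no match
C → match
D → no match
E → no match — must start with "2"
F → no match
G → no match
H → no match
Total matched: 1

1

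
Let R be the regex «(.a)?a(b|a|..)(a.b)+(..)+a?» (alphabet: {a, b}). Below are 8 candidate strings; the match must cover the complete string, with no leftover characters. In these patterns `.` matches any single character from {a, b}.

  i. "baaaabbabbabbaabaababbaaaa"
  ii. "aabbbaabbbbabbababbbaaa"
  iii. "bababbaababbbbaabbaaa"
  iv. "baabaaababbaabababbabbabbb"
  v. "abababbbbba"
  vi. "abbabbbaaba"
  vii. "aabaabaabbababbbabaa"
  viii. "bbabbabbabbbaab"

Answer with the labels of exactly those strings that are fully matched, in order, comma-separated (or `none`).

i, iv, vi, vii

i → match
ii → no match
iii → no match
iv → match
v → no match
vi → match
vii → match
viii → no match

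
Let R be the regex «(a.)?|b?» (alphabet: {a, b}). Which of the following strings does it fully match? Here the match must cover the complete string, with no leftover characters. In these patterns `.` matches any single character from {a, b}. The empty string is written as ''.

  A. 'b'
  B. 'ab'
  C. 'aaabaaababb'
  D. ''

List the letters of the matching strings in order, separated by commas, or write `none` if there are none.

A, B, D

A → match
B → match
C → no match
D → match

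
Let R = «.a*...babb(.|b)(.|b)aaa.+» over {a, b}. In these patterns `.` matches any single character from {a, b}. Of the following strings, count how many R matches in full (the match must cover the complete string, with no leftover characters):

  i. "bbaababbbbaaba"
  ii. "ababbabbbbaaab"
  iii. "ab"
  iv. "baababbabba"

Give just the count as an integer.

1

i → no match
ii → match
iii → no match
iv → no match
Total matched: 1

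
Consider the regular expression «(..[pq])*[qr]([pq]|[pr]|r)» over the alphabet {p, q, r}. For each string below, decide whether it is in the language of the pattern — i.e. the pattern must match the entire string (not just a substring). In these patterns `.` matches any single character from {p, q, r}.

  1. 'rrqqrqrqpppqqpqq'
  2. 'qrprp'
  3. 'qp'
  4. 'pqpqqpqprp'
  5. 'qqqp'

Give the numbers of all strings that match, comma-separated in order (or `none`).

1 → no match
2. 'qrprp' → match
3. 'qp' → match
4. 'pqpqqpqprp' → no match
5. 'qqqp' → no match

2, 3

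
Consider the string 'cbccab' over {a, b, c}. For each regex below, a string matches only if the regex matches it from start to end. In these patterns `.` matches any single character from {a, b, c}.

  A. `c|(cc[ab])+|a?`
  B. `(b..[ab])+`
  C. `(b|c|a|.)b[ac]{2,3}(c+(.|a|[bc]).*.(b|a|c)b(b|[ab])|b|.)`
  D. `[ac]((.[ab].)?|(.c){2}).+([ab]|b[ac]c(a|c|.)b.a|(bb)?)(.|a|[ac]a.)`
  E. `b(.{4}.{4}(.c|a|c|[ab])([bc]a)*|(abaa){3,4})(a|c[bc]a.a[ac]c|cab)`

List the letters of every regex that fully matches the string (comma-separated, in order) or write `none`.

A → no match
B → no match — must start with 'b'
C → match
D → match
E → no match — must start with 'b'

C, D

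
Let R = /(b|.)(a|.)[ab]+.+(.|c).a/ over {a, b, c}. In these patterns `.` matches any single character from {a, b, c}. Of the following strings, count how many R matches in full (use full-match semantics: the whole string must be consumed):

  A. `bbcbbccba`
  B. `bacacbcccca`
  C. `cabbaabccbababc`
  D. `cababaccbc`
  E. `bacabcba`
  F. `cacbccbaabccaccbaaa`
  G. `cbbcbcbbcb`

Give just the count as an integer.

0

A. `bbcbbccba` → no match
B. `bacacbcccca` → no match
C → no match — must end with `a`
D. `cababaccbc` → no match — must end with `a`
E. `bacabcba` → no match
F → no match
G. `cbbcbcbbcb` → no match — must end with `a`
Total matched: 0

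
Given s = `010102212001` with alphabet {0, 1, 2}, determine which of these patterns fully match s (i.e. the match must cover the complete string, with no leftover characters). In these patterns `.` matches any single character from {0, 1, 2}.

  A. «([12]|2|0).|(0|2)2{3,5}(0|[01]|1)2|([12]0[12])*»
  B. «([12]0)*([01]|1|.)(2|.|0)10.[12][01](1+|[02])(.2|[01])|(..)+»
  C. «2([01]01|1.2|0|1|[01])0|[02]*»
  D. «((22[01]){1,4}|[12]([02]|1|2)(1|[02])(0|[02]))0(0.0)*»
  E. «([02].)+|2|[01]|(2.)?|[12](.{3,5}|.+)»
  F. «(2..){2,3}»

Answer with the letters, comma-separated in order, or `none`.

A → no match
B → match
C → no match
D → no match
E → match
F → no match — must start with `2`

B, E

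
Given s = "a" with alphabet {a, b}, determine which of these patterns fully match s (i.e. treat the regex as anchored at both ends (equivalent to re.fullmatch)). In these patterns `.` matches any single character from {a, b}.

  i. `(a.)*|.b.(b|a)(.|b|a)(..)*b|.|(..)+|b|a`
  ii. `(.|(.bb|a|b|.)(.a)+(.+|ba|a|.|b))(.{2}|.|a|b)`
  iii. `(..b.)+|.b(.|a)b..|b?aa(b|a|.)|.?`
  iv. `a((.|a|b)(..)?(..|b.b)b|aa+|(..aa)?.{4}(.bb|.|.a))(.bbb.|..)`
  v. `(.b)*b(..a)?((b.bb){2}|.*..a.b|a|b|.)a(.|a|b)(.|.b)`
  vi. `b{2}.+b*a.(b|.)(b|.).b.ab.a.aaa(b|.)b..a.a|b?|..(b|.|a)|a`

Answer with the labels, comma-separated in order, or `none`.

i, iii, vi

i → match
ii → no match
iii → match
iv → no match
v → no match
vi → match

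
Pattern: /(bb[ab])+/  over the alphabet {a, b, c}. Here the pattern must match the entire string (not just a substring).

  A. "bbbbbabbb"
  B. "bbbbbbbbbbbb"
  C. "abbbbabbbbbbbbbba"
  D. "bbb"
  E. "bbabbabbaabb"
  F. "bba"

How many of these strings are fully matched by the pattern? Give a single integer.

A → match
B → match
C → no match — must start with "bb"
D → match
E → no match
F → match
Total matched: 4

4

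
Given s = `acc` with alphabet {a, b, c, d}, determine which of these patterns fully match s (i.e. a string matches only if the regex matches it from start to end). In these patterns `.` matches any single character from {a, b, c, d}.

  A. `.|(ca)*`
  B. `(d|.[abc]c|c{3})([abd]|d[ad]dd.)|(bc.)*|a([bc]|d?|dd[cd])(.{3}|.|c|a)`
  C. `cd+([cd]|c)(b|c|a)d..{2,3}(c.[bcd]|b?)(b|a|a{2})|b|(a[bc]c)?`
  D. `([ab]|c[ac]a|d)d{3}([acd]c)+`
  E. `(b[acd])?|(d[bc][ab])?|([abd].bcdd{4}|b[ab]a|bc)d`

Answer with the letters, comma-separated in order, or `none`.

A → no match
B → match
C → match
D → no match
E → no match

B, C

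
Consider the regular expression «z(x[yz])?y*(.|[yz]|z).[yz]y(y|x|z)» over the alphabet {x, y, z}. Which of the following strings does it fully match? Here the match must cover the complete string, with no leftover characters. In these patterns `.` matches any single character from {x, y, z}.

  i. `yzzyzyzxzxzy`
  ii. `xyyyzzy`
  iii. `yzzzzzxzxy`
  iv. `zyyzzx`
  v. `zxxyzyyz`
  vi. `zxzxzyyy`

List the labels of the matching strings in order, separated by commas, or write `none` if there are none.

vi

i. `yzzyzyzxzxzy` → no match — must start with `z`
ii. `xyyyzzy` → no match — must start with `z`
iii. `yzzzzzxzxy` → no match — must start with `z`
iv. `zyyzzx` → no match
v. `zxxyzyyz` → no match
vi. `zxzxzyyy` → match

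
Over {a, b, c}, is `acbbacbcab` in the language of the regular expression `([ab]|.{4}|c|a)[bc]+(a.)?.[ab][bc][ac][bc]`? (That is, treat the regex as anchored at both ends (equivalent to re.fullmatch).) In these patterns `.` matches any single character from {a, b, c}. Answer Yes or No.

No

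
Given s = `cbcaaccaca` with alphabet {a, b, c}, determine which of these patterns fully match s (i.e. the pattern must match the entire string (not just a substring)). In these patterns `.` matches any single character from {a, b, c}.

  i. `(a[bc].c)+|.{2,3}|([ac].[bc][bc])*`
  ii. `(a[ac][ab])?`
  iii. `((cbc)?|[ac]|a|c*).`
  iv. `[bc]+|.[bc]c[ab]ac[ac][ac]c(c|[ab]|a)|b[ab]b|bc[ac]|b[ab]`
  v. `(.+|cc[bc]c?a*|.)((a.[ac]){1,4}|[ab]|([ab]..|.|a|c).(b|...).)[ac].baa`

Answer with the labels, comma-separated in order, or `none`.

i → no match
ii → no match
iii → no match
iv → match
v → no match — must end with `baa`

iv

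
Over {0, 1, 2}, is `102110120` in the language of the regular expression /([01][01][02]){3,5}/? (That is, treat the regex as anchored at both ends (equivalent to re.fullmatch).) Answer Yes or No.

No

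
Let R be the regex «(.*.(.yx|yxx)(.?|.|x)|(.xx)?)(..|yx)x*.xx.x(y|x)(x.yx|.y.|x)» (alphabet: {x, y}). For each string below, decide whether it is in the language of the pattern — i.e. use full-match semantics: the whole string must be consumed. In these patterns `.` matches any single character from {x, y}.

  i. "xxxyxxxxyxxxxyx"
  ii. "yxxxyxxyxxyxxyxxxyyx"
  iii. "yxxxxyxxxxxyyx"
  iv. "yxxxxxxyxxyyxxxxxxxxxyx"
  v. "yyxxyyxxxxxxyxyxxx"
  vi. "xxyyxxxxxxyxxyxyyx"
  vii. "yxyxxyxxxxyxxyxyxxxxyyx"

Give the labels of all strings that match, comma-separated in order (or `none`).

i, ii, iii, iv

i → match
ii → match
iii → match
iv → match
v → no match
vi → no match
vii → no match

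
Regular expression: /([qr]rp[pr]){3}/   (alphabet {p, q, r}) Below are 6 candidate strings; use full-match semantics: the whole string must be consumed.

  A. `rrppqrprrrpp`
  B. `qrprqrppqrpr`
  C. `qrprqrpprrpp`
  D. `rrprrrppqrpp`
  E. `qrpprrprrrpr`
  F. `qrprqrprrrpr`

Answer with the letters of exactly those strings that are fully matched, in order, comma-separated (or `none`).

A, B, C, D, E, F

A → match
B → match
C → match
D → match
E → match
F → match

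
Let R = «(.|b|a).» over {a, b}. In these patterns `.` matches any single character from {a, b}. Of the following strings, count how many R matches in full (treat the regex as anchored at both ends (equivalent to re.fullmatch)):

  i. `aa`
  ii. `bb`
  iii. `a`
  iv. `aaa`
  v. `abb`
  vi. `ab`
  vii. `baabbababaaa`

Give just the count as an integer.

i → match
ii → match
iii → no match
iv → no match
v → no match
vi → match
vii → no match
Total matched: 3

3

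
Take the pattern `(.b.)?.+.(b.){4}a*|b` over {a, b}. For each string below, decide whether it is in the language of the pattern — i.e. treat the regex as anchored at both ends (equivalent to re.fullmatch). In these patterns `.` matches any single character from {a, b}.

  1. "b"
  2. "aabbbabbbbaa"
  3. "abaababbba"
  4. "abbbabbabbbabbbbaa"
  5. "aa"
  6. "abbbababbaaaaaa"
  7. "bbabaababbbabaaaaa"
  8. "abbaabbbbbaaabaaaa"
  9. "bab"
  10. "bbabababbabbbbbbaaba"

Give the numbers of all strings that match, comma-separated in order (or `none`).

1, 2, 4, 7

1 → match
2 → match
3 → no match
4 → match
5 → no match
6 → no match
7 → match
8 → no match
9 → no match
10 → no match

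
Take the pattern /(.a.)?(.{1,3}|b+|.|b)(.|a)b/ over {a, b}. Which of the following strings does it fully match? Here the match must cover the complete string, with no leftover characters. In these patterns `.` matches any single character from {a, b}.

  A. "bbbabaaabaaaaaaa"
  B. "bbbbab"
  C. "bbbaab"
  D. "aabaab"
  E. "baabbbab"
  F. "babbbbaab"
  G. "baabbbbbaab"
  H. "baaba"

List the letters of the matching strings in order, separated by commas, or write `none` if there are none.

A → no match — must end with "b"
B. "bbbbab" → match
C. "bbbaab" → no match
D. "aabaab" → match
E. "baabbbab" → match
F. "babbbbaab" → no match
G. "baabbbbbaab" → no match
H. "baaba" → no match — must end with "b"

B, D, E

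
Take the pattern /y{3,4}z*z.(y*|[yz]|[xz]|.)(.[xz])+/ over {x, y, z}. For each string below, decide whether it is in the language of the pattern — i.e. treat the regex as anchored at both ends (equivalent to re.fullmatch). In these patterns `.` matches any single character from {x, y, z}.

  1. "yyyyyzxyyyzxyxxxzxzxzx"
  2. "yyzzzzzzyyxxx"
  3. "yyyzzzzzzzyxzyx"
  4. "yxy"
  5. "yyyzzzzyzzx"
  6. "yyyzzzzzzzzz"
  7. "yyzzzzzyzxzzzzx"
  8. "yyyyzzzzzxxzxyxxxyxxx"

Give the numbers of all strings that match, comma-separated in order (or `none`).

3, 5, 6, 8

1 → no match
2 → no match
3 → match
4 → no match
5 → match
6 → match
7 → no match
8 → match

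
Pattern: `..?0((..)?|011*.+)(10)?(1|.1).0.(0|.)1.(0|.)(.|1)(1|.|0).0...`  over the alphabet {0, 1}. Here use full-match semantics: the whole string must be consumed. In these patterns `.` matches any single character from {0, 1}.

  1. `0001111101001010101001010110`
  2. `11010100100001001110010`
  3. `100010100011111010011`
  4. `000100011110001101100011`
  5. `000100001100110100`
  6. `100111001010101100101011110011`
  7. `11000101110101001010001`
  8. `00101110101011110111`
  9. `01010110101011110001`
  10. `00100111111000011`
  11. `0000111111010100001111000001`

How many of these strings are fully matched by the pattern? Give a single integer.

1 → no match
2 → match
3 → match
4 → match
5 → match
6 → match
7 → match
8 → match
9 → match
10 → match
11 → match
Total matched: 10

10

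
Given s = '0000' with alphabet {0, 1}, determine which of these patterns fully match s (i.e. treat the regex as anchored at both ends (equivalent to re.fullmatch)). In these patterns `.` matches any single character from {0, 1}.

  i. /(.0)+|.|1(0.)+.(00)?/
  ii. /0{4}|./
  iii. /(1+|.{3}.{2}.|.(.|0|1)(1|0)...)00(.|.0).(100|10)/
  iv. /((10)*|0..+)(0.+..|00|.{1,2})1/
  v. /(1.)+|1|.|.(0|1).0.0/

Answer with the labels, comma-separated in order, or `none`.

i → match
ii → match
iii → no match
iv → no match — must end with '1'
v → no match

i, ii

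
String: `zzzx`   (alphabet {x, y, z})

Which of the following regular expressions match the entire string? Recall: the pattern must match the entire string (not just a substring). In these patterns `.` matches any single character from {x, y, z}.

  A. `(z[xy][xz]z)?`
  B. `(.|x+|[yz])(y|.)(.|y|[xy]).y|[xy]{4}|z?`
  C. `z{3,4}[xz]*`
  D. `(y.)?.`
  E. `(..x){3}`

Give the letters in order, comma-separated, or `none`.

C

A → no match
B → no match
C → match
D → no match
E → no match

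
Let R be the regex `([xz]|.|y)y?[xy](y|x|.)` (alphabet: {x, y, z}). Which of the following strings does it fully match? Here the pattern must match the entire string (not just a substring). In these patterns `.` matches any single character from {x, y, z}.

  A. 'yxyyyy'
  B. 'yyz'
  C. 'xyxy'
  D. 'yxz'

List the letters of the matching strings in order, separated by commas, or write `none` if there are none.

B, C, D

A → no match
B → match
C → match
D → match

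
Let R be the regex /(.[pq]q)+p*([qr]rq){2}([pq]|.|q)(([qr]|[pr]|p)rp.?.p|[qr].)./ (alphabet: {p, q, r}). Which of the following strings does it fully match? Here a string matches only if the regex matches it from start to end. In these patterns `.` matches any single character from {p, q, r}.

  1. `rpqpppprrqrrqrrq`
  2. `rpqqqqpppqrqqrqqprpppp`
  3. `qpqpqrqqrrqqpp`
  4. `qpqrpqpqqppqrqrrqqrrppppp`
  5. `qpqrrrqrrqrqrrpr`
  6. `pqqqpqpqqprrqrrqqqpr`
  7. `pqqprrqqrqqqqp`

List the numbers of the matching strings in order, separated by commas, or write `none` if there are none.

1 → no match
2 → match
3 → no match
4 → match
5 → no match
6 → match
7 → match

2, 4, 6, 7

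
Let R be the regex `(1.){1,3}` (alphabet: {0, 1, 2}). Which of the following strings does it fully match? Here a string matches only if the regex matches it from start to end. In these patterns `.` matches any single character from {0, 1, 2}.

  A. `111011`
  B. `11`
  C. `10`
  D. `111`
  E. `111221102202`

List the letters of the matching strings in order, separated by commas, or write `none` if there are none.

A → match
B → match
C → match
D → no match
E → no match

A, B, C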